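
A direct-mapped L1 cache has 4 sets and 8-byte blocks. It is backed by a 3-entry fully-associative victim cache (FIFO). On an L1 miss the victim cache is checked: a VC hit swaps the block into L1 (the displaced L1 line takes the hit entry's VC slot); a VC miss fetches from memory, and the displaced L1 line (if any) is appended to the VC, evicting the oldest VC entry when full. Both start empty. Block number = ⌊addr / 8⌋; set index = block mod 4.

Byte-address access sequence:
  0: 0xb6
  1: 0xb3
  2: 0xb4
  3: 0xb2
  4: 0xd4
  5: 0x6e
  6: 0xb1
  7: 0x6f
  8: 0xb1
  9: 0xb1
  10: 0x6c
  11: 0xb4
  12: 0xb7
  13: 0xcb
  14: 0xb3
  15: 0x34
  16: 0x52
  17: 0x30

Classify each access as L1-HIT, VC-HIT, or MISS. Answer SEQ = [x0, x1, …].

#0 0xb6→b22/s2 MISS; vc=[]
#1 0xb3→b22/s2 L1-HIT; vc=[]
#2 0xb4→b22/s2 L1-HIT; vc=[]
#3 0xb2→b22/s2 L1-HIT; vc=[]
#4 0xd4→b26/s2 MISS; vc=[22]
#5 0x6e→b13/s1 MISS; vc=[22]
#6 0xb1→b22/s2 VC-HIT; vc=[26]
#7 0x6f→b13/s1 L1-HIT; vc=[26]
#8 0xb1→b22/s2 L1-HIT; vc=[26]
#9 0xb1→b22/s2 L1-HIT; vc=[26]
#10 0x6c→b13/s1 L1-HIT; vc=[26]
#11 0xb4→b22/s2 L1-HIT; vc=[26]
#12 0xb7→b22/s2 L1-HIT; vc=[26]
#13 0xcb→b25/s1 MISS; vc=[26,13]
#14 0xb3→b22/s2 L1-HIT; vc=[26,13]
#15 0x34→b6/s2 MISS; vc=[26,13,22]
#16 0x52→b10/s2 MISS; vc=[13,22,6]
#17 0x30→b6/s2 VC-HIT; vc=[13,22,10]

SEQ = [MISS, L1-HIT, L1-HIT, L1-HIT, MISS, MISS, VC-HIT, L1-HIT, L1-HIT, L1-HIT, L1-HIT, L1-HIT, L1-HIT, MISS, L1-HIT, MISS, MISS, VC-HIT]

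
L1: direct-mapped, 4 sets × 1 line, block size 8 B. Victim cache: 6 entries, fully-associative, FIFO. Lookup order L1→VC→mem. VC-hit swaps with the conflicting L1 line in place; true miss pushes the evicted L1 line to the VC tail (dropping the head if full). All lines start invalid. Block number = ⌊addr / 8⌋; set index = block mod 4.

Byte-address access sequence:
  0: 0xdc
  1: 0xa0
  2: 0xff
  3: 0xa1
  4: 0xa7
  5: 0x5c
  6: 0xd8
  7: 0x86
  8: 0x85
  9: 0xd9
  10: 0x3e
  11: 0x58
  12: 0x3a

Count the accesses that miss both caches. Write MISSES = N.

MISSES = 6

0: 0xdc (blk 27, set 3) → MISS  vc=[]
1: 0xa0 (blk 20, set 0) → MISS  vc=[]
2: 0xff (blk 31, set 3) → MISS  vc=[27]
3: 0xa1 (blk 20, set 0) → L1-HIT  vc=[27]
4: 0xa7 (blk 20, set 0) → L1-HIT  vc=[27]
5: 0x5c (blk 11, set 3) → MISS  vc=[27, 31]
6: 0xd8 (blk 27, set 3) → VC-HIT  vc=[11, 31]
7: 0x86 (blk 16, set 0) → MISS  vc=[11, 31, 20]
8: 0x85 (blk 16, set 0) → L1-HIT  vc=[11, 31, 20]
9: 0xd9 (blk 27, set 3) → L1-HIT  vc=[11, 31, 20]
10: 0x3e (blk 7, set 3) → MISS  vc=[11, 31, 20, 27]
11: 0x58 (blk 11, set 3) → VC-HIT  vc=[7, 31, 20, 27]
12: 0x3a (blk 7, set 3) → VC-HIT  vc=[11, 31, 20, 27]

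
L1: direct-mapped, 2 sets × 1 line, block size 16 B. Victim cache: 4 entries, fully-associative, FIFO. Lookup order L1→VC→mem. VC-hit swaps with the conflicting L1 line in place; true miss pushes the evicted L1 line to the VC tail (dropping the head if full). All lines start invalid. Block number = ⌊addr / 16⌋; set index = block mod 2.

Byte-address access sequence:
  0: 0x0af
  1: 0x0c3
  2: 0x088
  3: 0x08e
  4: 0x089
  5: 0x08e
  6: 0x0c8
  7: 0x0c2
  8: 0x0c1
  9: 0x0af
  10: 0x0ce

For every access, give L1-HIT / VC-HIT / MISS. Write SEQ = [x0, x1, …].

#0 0xaf→b10/s0 MISS; vc=[]
#1 0xc3→b12/s0 MISS; vc=[10]
#2 0x88→b8/s0 MISS; vc=[10,12]
#3 0x8e→b8/s0 L1-HIT; vc=[10,12]
#4 0x89→b8/s0 L1-HIT; vc=[10,12]
#5 0x8e→b8/s0 L1-HIT; vc=[10,12]
#6 0xc8→b12/s0 VC-HIT; vc=[10,8]
#7 0xc2→b12/s0 L1-HIT; vc=[10,8]
#8 0xc1→b12/s0 L1-HIT; vc=[10,8]
#9 0xaf→b10/s0 VC-HIT; vc=[12,8]
#10 0xce→b12/s0 VC-HIT; vc=[10,8]

SEQ = [MISS, MISS, MISS, L1-HIT, L1-HIT, L1-HIT, VC-HIT, L1-HIT, L1-HIT, VC-HIT, VC-HIT]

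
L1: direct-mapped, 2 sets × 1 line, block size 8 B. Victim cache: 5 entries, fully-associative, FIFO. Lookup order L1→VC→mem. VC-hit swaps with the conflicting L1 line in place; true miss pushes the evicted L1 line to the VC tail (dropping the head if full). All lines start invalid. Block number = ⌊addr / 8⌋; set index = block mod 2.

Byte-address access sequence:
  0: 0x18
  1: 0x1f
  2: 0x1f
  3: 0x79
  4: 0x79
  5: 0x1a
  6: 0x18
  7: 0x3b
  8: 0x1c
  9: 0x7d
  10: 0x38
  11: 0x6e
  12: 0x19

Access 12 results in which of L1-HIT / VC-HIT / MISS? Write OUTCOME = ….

OUTCOME = VC-HIT

0: 0x18 (blk 3, set 1) → MISS  vc=[]
1: 0x1f (blk 3, set 1) → L1-HIT  vc=[]
2: 0x1f (blk 3, set 1) → L1-HIT  vc=[]
3: 0x79 (blk 15, set 1) → MISS  vc=[3]
4: 0x79 (blk 15, set 1) → L1-HIT  vc=[3]
5: 0x1a (blk 3, set 1) → VC-HIT  vc=[15]
6: 0x18 (blk 3, set 1) → L1-HIT  vc=[15]
7: 0x3b (blk 7, set 1) → MISS  vc=[15, 3]
8: 0x1c (blk 3, set 1) → VC-HIT  vc=[15, 7]
9: 0x7d (blk 15, set 1) → VC-HIT  vc=[3, 7]
10: 0x38 (blk 7, set 1) → VC-HIT  vc=[3, 15]
11: 0x6e (blk 13, set 1) → MISS  vc=[3, 15, 7]
12: 0x19 (blk 3, set 1) → VC-HIT  vc=[13, 15, 7]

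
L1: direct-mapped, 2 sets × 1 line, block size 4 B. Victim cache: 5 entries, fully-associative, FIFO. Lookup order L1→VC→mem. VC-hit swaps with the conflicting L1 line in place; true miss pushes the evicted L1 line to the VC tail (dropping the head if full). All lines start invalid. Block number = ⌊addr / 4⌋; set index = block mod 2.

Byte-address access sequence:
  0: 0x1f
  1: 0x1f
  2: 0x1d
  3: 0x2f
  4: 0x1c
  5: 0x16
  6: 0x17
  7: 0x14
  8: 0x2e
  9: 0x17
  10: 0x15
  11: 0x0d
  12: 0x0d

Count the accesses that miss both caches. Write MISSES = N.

MISSES = 4

  [0] addr=0x1f blk=7 s=1: MISS | VC []
  [1] addr=0x1f blk=7 s=1: L1-HIT | VC []
  [2] addr=0x1d blk=7 s=1: L1-HIT | VC []
  [3] addr=0x2f blk=11 s=1: MISS | VC [7]
  [4] addr=0x1c blk=7 s=1: VC-HIT | VC [11]
  [5] addr=0x16 blk=5 s=1: MISS | VC [11, 7]
  [6] addr=0x17 blk=5 s=1: L1-HIT | VC [11, 7]
  [7] addr=0x14 blk=5 s=1: L1-HIT | VC [11, 7]
  [8] addr=0x2e blk=11 s=1: VC-HIT | VC [5, 7]
  [9] addr=0x17 blk=5 s=1: VC-HIT | VC [11, 7]
  [10] addr=0x15 blk=5 s=1: L1-HIT | VC [11, 7]
  [11] addr=0xd blk=3 s=1: MISS | VC [11, 7, 5]
  [12] addr=0xd blk=3 s=1: L1-HIT | VC [11, 7, 5]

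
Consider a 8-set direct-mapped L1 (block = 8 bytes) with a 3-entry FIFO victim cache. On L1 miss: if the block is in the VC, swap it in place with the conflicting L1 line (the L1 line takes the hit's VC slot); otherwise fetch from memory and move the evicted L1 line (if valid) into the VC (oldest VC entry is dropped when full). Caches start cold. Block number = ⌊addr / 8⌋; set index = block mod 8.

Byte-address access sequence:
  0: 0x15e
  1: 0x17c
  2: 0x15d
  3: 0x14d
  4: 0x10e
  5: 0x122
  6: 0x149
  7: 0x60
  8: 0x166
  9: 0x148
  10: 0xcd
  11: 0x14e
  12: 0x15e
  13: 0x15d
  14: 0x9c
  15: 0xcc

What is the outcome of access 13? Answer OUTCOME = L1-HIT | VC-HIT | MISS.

0: 0x15e (blk 43, set 3) → MISS  vc=[]
1: 0x17c (blk 47, set 7) → MISS  vc=[]
2: 0x15d (blk 43, set 3) → L1-HIT  vc=[]
3: 0x14d (blk 41, set 1) → MISS  vc=[]
4: 0x10e (blk 33, set 1) → MISS  vc=[41]
5: 0x122 (blk 36, set 4) → MISS  vc=[41]
6: 0x149 (blk 41, set 1) → VC-HIT  vc=[33]
7: 0x60 (blk 12, set 4) → MISS  vc=[33, 36]
8: 0x166 (blk 44, set 4) → MISS  vc=[33, 36, 12]
9: 0x148 (blk 41, set 1) → L1-HIT  vc=[33, 36, 12]
10: 0xcd (blk 25, set 1) → MISS  vc=[36, 12, 41]
11: 0x14e (blk 41, set 1) → VC-HIT  vc=[36, 12, 25]
12: 0x15e (blk 43, set 3) → L1-HIT  vc=[36, 12, 25]
13: 0x15d (blk 43, set 3) → L1-HIT  vc=[36, 12, 25]
14: 0x9c (blk 19, set 3) → MISS  vc=[12, 25, 43]
15: 0xcc (blk 25, set 1) → VC-HIT  vc=[12, 41, 43]

OUTCOME = L1-HIT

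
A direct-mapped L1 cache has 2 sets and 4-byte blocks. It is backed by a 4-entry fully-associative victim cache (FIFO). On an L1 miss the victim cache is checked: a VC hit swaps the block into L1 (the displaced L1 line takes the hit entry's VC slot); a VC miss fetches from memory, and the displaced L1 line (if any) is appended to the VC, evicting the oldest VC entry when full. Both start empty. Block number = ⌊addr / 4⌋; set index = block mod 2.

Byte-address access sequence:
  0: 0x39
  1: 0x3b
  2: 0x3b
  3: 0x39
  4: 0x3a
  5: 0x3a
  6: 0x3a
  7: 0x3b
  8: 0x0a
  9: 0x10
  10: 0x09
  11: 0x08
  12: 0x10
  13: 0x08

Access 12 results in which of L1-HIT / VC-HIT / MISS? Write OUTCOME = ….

0: 0x39 (blk 14, set 0) → MISS  vc=[]
1: 0x3b (blk 14, set 0) → L1-HIT  vc=[]
2: 0x3b (blk 14, set 0) → L1-HIT  vc=[]
3: 0x39 (blk 14, set 0) → L1-HIT  vc=[]
4: 0x3a (blk 14, set 0) → L1-HIT  vc=[]
5: 0x3a (blk 14, set 0) → L1-HIT  vc=[]
6: 0x3a (blk 14, set 0) → L1-HIT  vc=[]
7: 0x3b (blk 14, set 0) → L1-HIT  vc=[]
8: 0xa (blk 2, set 0) → MISS  vc=[14]
9: 0x10 (blk 4, set 0) → MISS  vc=[14, 2]
10: 0x9 (blk 2, set 0) → VC-HIT  vc=[14, 4]
11: 0x8 (blk 2, set 0) → L1-HIT  vc=[14, 4]
12: 0x10 (blk 4, set 0) → VC-HIT  vc=[14, 2]
13: 0x8 (blk 2, set 0) → VC-HIT  vc=[14, 4]

OUTCOME = VC-HIT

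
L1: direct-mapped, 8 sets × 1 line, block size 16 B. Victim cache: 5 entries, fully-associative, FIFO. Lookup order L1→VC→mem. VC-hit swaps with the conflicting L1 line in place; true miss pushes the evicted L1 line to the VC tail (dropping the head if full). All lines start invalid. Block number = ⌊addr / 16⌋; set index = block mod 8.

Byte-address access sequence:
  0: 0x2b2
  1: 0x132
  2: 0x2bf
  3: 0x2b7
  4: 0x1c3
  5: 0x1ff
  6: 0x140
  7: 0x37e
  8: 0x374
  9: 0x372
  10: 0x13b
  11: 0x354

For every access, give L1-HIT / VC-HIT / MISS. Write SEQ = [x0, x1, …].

#0 0x2b2→b43/s3 MISS; vc=[]
#1 0x132→b19/s3 MISS; vc=[43]
#2 0x2bf→b43/s3 VC-HIT; vc=[19]
#3 0x2b7→b43/s3 L1-HIT; vc=[19]
#4 0x1c3→b28/s4 MISS; vc=[19]
#5 0x1ff→b31/s7 MISS; vc=[19]
#6 0x140→b20/s4 MISS; vc=[19,28]
#7 0x37e→b55/s7 MISS; vc=[19,28,31]
#8 0x374→b55/s7 L1-HIT; vc=[19,28,31]
#9 0x372→b55/s7 L1-HIT; vc=[19,28,31]
#10 0x13b→b19/s3 VC-HIT; vc=[43,28,31]
#11 0x354→b53/s5 MISS; vc=[43,28,31]

SEQ = [MISS, MISS, VC-HIT, L1-HIT, MISS, MISS, MISS, MISS, L1-HIT, L1-HIT, VC-HIT, MISS]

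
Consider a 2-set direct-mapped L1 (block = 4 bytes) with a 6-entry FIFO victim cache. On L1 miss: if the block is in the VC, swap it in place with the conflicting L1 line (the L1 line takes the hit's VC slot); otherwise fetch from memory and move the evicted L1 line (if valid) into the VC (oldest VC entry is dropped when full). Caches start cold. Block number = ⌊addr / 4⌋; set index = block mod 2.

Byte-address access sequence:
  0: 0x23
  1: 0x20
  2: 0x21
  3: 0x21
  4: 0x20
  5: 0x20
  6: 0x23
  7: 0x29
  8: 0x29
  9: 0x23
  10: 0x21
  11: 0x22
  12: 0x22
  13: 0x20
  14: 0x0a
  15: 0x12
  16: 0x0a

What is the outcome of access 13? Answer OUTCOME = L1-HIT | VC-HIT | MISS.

0: 0x23 (blk 8, set 0) → MISS  vc=[]
1: 0x20 (blk 8, set 0) → L1-HIT  vc=[]
2: 0x21 (blk 8, set 0) → L1-HIT  vc=[]
3: 0x21 (blk 8, set 0) → L1-HIT  vc=[]
4: 0x20 (blk 8, set 0) → L1-HIT  vc=[]
5: 0x20 (blk 8, set 0) → L1-HIT  vc=[]
6: 0x23 (blk 8, set 0) → L1-HIT  vc=[]
7: 0x29 (blk 10, set 0) → MISS  vc=[8]
8: 0x29 (blk 10, set 0) → L1-HIT  vc=[8]
9: 0x23 (blk 8, set 0) → VC-HIT  vc=[10]
10: 0x21 (blk 8, set 0) → L1-HIT  vc=[10]
11: 0x22 (blk 8, set 0) → L1-HIT  vc=[10]
12: 0x22 (blk 8, set 0) → L1-HIT  vc=[10]
13: 0x20 (blk 8, set 0) → L1-HIT  vc=[10]
14: 0xa (blk 2, set 0) → MISS  vc=[10, 8]
15: 0x12 (blk 4, set 0) → MISS  vc=[10, 8, 2]
16: 0xa (blk 2, set 0) → VC-HIT  vc=[10, 8, 4]

OUTCOME = L1-HIT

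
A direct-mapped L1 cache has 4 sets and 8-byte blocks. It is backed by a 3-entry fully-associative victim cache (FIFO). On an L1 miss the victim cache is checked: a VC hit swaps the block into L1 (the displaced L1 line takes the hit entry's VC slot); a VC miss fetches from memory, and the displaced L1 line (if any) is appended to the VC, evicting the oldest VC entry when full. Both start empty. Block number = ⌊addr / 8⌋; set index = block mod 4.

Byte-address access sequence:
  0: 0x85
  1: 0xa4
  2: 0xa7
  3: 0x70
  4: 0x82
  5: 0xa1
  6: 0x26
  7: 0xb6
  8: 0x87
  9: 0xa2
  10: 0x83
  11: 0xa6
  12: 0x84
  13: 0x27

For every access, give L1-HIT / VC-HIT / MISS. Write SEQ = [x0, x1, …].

SEQ = [MISS, MISS, L1-HIT, MISS, VC-HIT, VC-HIT, MISS, MISS, VC-HIT, VC-HIT, VC-HIT, VC-HIT, VC-HIT, VC-HIT]

  [0] addr=0x85 blk=16 s=0: MISS | VC []
  [1] addr=0xa4 blk=20 s=0: MISS | VC [16]
  [2] addr=0xa7 blk=20 s=0: L1-HIT | VC [16]
  [3] addr=0x70 blk=14 s=2: MISS | VC [16]
  [4] addr=0x82 blk=16 s=0: VC-HIT | VC [20]
  [5] addr=0xa1 blk=20 s=0: VC-HIT | VC [16]
  [6] addr=0x26 blk=4 s=0: MISS | VC [16, 20]
  [7] addr=0xb6 blk=22 s=2: MISS | VC [16, 20, 14]
  [8] addr=0x87 blk=16 s=0: VC-HIT | VC [4, 20, 14]
  [9] addr=0xa2 blk=20 s=0: VC-HIT | VC [4, 16, 14]
  [10] addr=0x83 blk=16 s=0: VC-HIT | VC [4, 20, 14]
  [11] addr=0xa6 blk=20 s=0: VC-HIT | VC [4, 16, 14]
  [12] addr=0x84 blk=16 s=0: VC-HIT | VC [4, 20, 14]
  [13] addr=0x27 blk=4 s=0: VC-HIT | VC [16, 20, 14]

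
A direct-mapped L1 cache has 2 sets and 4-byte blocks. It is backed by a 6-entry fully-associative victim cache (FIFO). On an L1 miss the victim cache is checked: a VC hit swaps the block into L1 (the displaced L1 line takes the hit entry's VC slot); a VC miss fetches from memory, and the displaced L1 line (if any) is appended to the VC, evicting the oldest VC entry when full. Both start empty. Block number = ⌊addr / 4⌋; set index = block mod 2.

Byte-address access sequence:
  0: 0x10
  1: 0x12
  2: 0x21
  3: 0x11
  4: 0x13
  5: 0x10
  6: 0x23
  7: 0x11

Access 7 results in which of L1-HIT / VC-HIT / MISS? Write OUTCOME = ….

OUTCOME = VC-HIT

  [0] addr=0x10 blk=4 s=0: MISS | VC []
  [1] addr=0x12 blk=4 s=0: L1-HIT | VC []
  [2] addr=0x21 blk=8 s=0: MISS | VC [4]
  [3] addr=0x11 blk=4 s=0: VC-HIT | VC [8]
  [4] addr=0x13 blk=4 s=0: L1-HIT | VC [8]
  [5] addr=0x10 blk=4 s=0: L1-HIT | VC [8]
  [6] addr=0x23 blk=8 s=0: VC-HIT | VC [4]
  [7] addr=0x11 blk=4 s=0: VC-HIT | VC [8]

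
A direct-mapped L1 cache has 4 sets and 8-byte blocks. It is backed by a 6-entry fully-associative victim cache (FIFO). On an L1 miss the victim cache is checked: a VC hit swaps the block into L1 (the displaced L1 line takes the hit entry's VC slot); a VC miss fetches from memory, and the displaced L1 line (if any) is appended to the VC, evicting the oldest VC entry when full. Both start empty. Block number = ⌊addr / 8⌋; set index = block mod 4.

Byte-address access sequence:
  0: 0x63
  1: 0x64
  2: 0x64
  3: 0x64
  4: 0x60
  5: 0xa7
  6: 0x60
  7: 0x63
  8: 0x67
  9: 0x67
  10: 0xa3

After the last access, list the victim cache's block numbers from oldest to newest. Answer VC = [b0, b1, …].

  [0] addr=0x63 blk=12 s=0: MISS | VC []
  [1] addr=0x64 blk=12 s=0: L1-HIT | VC []
  [2] addr=0x64 blk=12 s=0: L1-HIT | VC []
  [3] addr=0x64 blk=12 s=0: L1-HIT | VC []
  [4] addr=0x60 blk=12 s=0: L1-HIT | VC []
  [5] addr=0xa7 blk=20 s=0: MISS | VC [12]
  [6] addr=0x60 blk=12 s=0: VC-HIT | VC [20]
  [7] addr=0x63 blk=12 s=0: L1-HIT | VC [20]
  [8] addr=0x67 blk=12 s=0: L1-HIT | VC [20]
  [9] addr=0x67 blk=12 s=0: L1-HIT | VC [20]
  [10] addr=0xa3 blk=20 s=0: VC-HIT | VC [12]

VC = [12]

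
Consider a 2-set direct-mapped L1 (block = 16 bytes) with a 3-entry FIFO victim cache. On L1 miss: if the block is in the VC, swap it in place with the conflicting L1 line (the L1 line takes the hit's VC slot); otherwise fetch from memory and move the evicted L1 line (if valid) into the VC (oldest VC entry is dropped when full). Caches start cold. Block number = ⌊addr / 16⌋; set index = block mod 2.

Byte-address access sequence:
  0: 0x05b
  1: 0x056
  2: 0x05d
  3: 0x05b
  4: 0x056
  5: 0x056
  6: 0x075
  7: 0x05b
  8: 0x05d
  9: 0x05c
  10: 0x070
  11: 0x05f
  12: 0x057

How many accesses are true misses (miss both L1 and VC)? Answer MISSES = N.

0: 0x5b (blk 5, set 1) → MISS  vc=[]
1: 0x56 (blk 5, set 1) → L1-HIT  vc=[]
2: 0x5d (blk 5, set 1) → L1-HIT  vc=[]
3: 0x5b (blk 5, set 1) → L1-HIT  vc=[]
4: 0x56 (blk 5, set 1) → L1-HIT  vc=[]
5: 0x56 (blk 5, set 1) → L1-HIT  vc=[]
6: 0x75 (blk 7, set 1) → MISS  vc=[5]
7: 0x5b (blk 5, set 1) → VC-HIT  vc=[7]
8: 0x5d (blk 5, set 1) → L1-HIT  vc=[7]
9: 0x5c (blk 5, set 1) → L1-HIT  vc=[7]
10: 0x70 (blk 7, set 1) → VC-HIT  vc=[5]
11: 0x5f (blk 5, set 1) → VC-HIT  vc=[7]
12: 0x57 (blk 5, set 1) → L1-HIT  vc=[7]

MISSES = 2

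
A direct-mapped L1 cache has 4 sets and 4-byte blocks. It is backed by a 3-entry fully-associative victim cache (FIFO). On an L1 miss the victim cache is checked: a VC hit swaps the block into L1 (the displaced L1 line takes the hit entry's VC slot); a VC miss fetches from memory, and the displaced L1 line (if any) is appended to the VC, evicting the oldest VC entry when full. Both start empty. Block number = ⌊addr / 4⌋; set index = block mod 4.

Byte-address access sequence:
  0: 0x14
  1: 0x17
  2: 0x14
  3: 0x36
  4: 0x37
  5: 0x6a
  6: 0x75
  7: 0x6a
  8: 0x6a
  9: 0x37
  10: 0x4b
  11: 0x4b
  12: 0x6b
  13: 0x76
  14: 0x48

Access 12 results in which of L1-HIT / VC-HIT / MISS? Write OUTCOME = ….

OUTCOME = VC-HIT

  [0] addr=0x14 blk=5 s=1: MISS | VC []
  [1] addr=0x17 blk=5 s=1: L1-HIT | VC []
  [2] addr=0x14 blk=5 s=1: L1-HIT | VC []
  [3] addr=0x36 blk=13 s=1: MISS | VC [5]
  [4] addr=0x37 blk=13 s=1: L1-HIT | VC [5]
  [5] addr=0x6a blk=26 s=2: MISS | VC [5]
  [6] addr=0x75 blk=29 s=1: MISS | VC [5, 13]
  [7] addr=0x6a blk=26 s=2: L1-HIT | VC [5, 13]
  [8] addr=0x6a blk=26 s=2: L1-HIT | VC [5, 13]
  [9] addr=0x37 blk=13 s=1: VC-HIT | VC [5, 29]
  [10] addr=0x4b blk=18 s=2: MISS | VC [5, 29, 26]
  [11] addr=0x4b blk=18 s=2: L1-HIT | VC [5, 29, 26]
  [12] addr=0x6b blk=26 s=2: VC-HIT | VC [5, 29, 18]
  [13] addr=0x76 blk=29 s=1: VC-HIT | VC [5, 13, 18]
  [14] addr=0x48 blk=18 s=2: VC-HIT | VC [5, 13, 26]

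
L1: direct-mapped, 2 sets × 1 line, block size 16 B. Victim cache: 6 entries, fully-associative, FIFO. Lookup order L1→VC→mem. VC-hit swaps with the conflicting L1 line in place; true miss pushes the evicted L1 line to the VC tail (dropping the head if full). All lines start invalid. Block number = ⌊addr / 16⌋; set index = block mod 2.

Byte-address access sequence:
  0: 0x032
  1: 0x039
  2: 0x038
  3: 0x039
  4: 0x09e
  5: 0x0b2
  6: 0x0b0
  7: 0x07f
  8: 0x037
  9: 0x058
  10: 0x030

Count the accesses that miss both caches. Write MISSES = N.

0: 0x32 (blk 3, set 1) → MISS  vc=[]
1: 0x39 (blk 3, set 1) → L1-HIT  vc=[]
2: 0x38 (blk 3, set 1) → L1-HIT  vc=[]
3: 0x39 (blk 3, set 1) → L1-HIT  vc=[]
4: 0x9e (blk 9, set 1) → MISS  vc=[3]
5: 0xb2 (blk 11, set 1) → MISS  vc=[3, 9]
6: 0xb0 (blk 11, set 1) → L1-HIT  vc=[3, 9]
7: 0x7f (blk 7, set 1) → MISS  vc=[3, 9, 11]
8: 0x37 (blk 3, set 1) → VC-HIT  vc=[7, 9, 11]
9: 0x58 (blk 5, set 1) → MISS  vc=[7, 9, 11, 3]
10: 0x30 (blk 3, set 1) → VC-HIT  vc=[7, 9, 11, 5]

MISSES = 5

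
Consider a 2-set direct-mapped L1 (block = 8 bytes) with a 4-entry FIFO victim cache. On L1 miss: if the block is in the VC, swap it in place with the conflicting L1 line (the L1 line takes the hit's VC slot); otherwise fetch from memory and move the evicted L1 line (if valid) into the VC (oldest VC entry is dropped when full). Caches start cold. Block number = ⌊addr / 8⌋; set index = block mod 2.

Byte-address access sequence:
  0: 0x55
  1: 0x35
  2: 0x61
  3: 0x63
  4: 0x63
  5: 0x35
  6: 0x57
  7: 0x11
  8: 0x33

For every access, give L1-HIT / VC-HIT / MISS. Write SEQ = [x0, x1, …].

0: 0x55 (blk 10, set 0) → MISS  vc=[]
1: 0x35 (blk 6, set 0) → MISS  vc=[10]
2: 0x61 (blk 12, set 0) → MISS  vc=[10, 6]
3: 0x63 (blk 12, set 0) → L1-HIT  vc=[10, 6]
4: 0x63 (blk 12, set 0) → L1-HIT  vc=[10, 6]
5: 0x35 (blk 6, set 0) → VC-HIT  vc=[10, 12]
6: 0x57 (blk 10, set 0) → VC-HIT  vc=[6, 12]
7: 0x11 (blk 2, set 0) → MISS  vc=[6, 12, 10]
8: 0x33 (blk 6, set 0) → VC-HIT  vc=[2, 12, 10]

SEQ = [MISS, MISS, MISS, L1-HIT, L1-HIT, VC-HIT, VC-HIT, MISS, VC-HIT]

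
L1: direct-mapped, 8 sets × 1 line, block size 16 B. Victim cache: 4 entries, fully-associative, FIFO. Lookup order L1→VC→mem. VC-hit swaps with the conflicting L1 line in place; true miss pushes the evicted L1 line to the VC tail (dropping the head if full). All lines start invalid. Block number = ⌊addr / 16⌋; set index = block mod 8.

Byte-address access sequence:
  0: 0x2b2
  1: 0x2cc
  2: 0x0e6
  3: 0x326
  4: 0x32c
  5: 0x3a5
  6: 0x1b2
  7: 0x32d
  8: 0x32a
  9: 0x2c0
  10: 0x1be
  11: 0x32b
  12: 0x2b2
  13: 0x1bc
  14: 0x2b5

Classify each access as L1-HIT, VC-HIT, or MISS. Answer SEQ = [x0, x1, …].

SEQ = [MISS, MISS, MISS, MISS, L1-HIT, MISS, MISS, VC-HIT, L1-HIT, L1-HIT, L1-HIT, L1-HIT, VC-HIT, VC-HIT, VC-HIT]

  [0] addr=0x2b2 blk=43 s=3: MISS | VC []
  [1] addr=0x2cc blk=44 s=4: MISS | VC []
  [2] addr=0xe6 blk=14 s=6: MISS | VC []
  [3] addr=0x326 blk=50 s=2: MISS | VC []
  [4] addr=0x32c blk=50 s=2: L1-HIT | VC []
  [5] addr=0x3a5 blk=58 s=2: MISS | VC [50]
  [6] addr=0x1b2 blk=27 s=3: MISS | VC [50, 43]
  [7] addr=0x32d blk=50 s=2: VC-HIT | VC [58, 43]
  [8] addr=0x32a blk=50 s=2: L1-HIT | VC [58, 43]
  [9] addr=0x2c0 blk=44 s=4: L1-HIT | VC [58, 43]
  [10] addr=0x1be blk=27 s=3: L1-HIT | VC [58, 43]
  [11] addr=0x32b blk=50 s=2: L1-HIT | VC [58, 43]
  [12] addr=0x2b2 blk=43 s=3: VC-HIT | VC [58, 27]
  [13] addr=0x1bc blk=27 s=3: VC-HIT | VC [58, 43]
  [14] addr=0x2b5 blk=43 s=3: VC-HIT | VC [58, 27]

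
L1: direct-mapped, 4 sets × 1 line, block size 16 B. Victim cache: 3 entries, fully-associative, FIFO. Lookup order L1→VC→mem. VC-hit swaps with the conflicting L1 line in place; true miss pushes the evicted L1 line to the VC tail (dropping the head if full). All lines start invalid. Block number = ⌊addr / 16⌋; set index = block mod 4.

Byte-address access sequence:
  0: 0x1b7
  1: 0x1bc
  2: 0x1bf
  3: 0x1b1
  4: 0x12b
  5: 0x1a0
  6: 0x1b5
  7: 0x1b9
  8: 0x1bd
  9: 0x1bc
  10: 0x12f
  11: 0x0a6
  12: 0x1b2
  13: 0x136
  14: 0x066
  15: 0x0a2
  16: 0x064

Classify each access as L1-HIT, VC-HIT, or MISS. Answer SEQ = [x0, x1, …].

  [0] addr=0x1b7 blk=27 s=3: MISS | VC []
  [1] addr=0x1bc blk=27 s=3: L1-HIT | VC []
  [2] addr=0x1bf blk=27 s=3: L1-HIT | VC []
  [3] addr=0x1b1 blk=27 s=3: L1-HIT | VC []
  [4] addr=0x12b blk=18 s=2: MISS | VC []
  [5] addr=0x1a0 blk=26 s=2: MISS | VC [18]
  [6] addr=0x1b5 blk=27 s=3: L1-HIT | VC [18]
  [7] addr=0x1b9 blk=27 s=3: L1-HIT | VC [18]
  [8] addr=0x1bd blk=27 s=3: L1-HIT | VC [18]
  [9] addr=0x1bc blk=27 s=3: L1-HIT | VC [18]
  [10] addr=0x12f blk=18 s=2: VC-HIT | VC [26]
  [11] addr=0xa6 blk=10 s=2: MISS | VC [26, 18]
  [12] addr=0x1b2 blk=27 s=3: L1-HIT | VC [26, 18]
  [13] addr=0x136 blk=19 s=3: MISS | VC [26, 18, 27]
  [14] addr=0x66 blk=6 s=2: MISS | VC [18, 27, 10]
  [15] addr=0xa2 blk=10 s=2: VC-HIT | VC [18, 27, 6]
  [16] addr=0x64 blk=6 s=2: VC-HIT | VC [18, 27, 10]

SEQ = [MISS, L1-HIT, L1-HIT, L1-HIT, MISS, MISS, L1-HIT, L1-HIT, L1-HIT, L1-HIT, VC-HIT, MISS, L1-HIT, MISS, MISS, VC-HIT, VC-HIT]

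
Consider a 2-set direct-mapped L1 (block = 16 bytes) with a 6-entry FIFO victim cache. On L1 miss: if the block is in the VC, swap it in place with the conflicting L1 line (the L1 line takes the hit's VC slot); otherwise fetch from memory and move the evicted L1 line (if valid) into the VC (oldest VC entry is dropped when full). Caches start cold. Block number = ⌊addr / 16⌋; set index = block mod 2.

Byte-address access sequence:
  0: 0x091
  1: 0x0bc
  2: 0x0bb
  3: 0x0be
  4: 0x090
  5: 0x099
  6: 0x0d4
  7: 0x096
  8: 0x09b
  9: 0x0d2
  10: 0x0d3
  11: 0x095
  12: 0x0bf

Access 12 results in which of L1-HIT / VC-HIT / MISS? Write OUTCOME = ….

  [0] addr=0x91 blk=9 s=1: MISS | VC []
  [1] addr=0xbc blk=11 s=1: MISS | VC [9]
  [2] addr=0xbb blk=11 s=1: L1-HIT | VC [9]
  [3] addr=0xbe blk=11 s=1: L1-HIT | VC [9]
  [4] addr=0x90 blk=9 s=1: VC-HIT | VC [11]
  [5] addr=0x99 blk=9 s=1: L1-HIT | VC [11]
  [6] addr=0xd4 blk=13 s=1: MISS | VC [11, 9]
  [7] addr=0x96 blk=9 s=1: VC-HIT | VC [11, 13]
  [8] addr=0x9b blk=9 s=1: L1-HIT | VC [11, 13]
  [9] addr=0xd2 blk=13 s=1: VC-HIT | VC [11, 9]
  [10] addr=0xd3 blk=13 s=1: L1-HIT | VC [11, 9]
  [11] addr=0x95 blk=9 s=1: VC-HIT | VC [11, 13]
  [12] addr=0xbf blk=11 s=1: VC-HIT | VC [9, 13]

OUTCOME = VC-HIT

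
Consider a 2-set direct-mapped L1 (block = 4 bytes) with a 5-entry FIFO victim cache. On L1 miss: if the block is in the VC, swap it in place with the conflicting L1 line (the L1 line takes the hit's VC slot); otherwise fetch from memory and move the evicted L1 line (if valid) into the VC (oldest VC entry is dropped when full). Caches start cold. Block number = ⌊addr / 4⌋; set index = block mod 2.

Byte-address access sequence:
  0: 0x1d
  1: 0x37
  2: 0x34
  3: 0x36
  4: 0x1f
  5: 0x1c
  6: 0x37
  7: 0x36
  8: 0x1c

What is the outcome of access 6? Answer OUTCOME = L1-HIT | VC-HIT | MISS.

OUTCOME = VC-HIT

0: 0x1d (blk 7, set 1) → MISS  vc=[]
1: 0x37 (blk 13, set 1) → MISS  vc=[7]
2: 0x34 (blk 13, set 1) → L1-HIT  vc=[7]
3: 0x36 (blk 13, set 1) → L1-HIT  vc=[7]
4: 0x1f (blk 7, set 1) → VC-HIT  vc=[13]
5: 0x1c (blk 7, set 1) → L1-HIT  vc=[13]
6: 0x37 (blk 13, set 1) → VC-HIT  vc=[7]
7: 0x36 (blk 13, set 1) → L1-HIT  vc=[7]
8: 0x1c (blk 7, set 1) → VC-HIT  vc=[13]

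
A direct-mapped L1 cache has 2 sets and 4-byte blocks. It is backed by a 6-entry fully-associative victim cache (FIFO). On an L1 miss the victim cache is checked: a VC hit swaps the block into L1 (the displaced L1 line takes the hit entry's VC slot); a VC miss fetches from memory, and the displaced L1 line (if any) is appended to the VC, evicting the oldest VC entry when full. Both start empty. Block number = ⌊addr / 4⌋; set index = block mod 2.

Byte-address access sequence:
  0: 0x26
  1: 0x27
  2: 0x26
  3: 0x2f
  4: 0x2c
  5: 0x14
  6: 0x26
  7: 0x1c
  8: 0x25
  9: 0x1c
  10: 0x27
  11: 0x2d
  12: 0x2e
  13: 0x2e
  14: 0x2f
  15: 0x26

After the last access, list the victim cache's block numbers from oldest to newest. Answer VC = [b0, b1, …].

VC = [5, 11, 7]

0: 0x26 (blk 9, set 1) → MISS  vc=[]
1: 0x27 (blk 9, set 1) → L1-HIT  vc=[]
2: 0x26 (blk 9, set 1) → L1-HIT  vc=[]
3: 0x2f (blk 11, set 1) → MISS  vc=[9]
4: 0x2c (blk 11, set 1) → L1-HIT  vc=[9]
5: 0x14 (blk 5, set 1) → MISS  vc=[9, 11]
6: 0x26 (blk 9, set 1) → VC-HIT  vc=[5, 11]
7: 0x1c (blk 7, set 1) → MISS  vc=[5, 11, 9]
8: 0x25 (blk 9, set 1) → VC-HIT  vc=[5, 11, 7]
9: 0x1c (blk 7, set 1) → VC-HIT  vc=[5, 11, 9]
10: 0x27 (blk 9, set 1) → VC-HIT  vc=[5, 11, 7]
11: 0x2d (blk 11, set 1) → VC-HIT  vc=[5, 9, 7]
12: 0x2e (blk 11, set 1) → L1-HIT  vc=[5, 9, 7]
13: 0x2e (blk 11, set 1) → L1-HIT  vc=[5, 9, 7]
14: 0x2f (blk 11, set 1) → L1-HIT  vc=[5, 9, 7]
15: 0x26 (blk 9, set 1) → VC-HIT  vc=[5, 11, 7]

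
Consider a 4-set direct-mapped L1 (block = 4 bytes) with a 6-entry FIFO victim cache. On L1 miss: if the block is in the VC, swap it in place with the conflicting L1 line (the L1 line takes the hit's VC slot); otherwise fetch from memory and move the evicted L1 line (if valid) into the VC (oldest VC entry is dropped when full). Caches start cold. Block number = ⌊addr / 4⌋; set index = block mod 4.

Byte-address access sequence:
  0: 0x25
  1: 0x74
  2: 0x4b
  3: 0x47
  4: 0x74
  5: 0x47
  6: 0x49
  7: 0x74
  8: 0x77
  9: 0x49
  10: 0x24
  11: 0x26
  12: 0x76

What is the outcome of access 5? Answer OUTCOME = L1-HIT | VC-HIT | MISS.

0: 0x25 (blk 9, set 1) → MISS  vc=[]
1: 0x74 (blk 29, set 1) → MISS  vc=[9]
2: 0x4b (blk 18, set 2) → MISS  vc=[9]
3: 0x47 (blk 17, set 1) → MISS  vc=[9, 29]
4: 0x74 (blk 29, set 1) → VC-HIT  vc=[9, 17]
5: 0x47 (blk 17, set 1) → VC-HIT  vc=[9, 29]
6: 0x49 (blk 18, set 2) → L1-HIT  vc=[9, 29]
7: 0x74 (blk 29, set 1) → VC-HIT  vc=[9, 17]
8: 0x77 (blk 29, set 1) → L1-HIT  vc=[9, 17]
9: 0x49 (blk 18, set 2) → L1-HIT  vc=[9, 17]
10: 0x24 (blk 9, set 1) → VC-HIT  vc=[29, 17]
11: 0x26 (blk 9, set 1) → L1-HIT  vc=[29, 17]
12: 0x76 (blk 29, set 1) → VC-HIT  vc=[9, 17]

OUTCOME = VC-HIT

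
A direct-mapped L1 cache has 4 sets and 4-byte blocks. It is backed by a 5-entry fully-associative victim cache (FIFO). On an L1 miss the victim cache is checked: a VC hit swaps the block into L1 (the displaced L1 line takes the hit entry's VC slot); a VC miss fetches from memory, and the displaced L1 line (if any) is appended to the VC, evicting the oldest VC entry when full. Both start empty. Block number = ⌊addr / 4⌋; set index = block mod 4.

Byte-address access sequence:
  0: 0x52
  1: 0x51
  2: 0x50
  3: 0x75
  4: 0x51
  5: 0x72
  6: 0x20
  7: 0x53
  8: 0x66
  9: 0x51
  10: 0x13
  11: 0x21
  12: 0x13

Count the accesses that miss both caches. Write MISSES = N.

MISSES = 6

#0 0x52→b20/s0 MISS; vc=[]
#1 0x51→b20/s0 L1-HIT; vc=[]
#2 0x50→b20/s0 L1-HIT; vc=[]
#3 0x75→b29/s1 MISS; vc=[]
#4 0x51→b20/s0 L1-HIT; vc=[]
#5 0x72→b28/s0 MISS; vc=[20]
#6 0x20→b8/s0 MISS; vc=[20,28]
#7 0x53→b20/s0 VC-HIT; vc=[8,28]
#8 0x66→b25/s1 MISS; vc=[8,28,29]
#9 0x51→b20/s0 L1-HIT; vc=[8,28,29]
#10 0x13→b4/s0 MISS; vc=[8,28,29,20]
#11 0x21→b8/s0 VC-HIT; vc=[4,28,29,20]
#12 0x13→b4/s0 VC-HIT; vc=[8,28,29,20]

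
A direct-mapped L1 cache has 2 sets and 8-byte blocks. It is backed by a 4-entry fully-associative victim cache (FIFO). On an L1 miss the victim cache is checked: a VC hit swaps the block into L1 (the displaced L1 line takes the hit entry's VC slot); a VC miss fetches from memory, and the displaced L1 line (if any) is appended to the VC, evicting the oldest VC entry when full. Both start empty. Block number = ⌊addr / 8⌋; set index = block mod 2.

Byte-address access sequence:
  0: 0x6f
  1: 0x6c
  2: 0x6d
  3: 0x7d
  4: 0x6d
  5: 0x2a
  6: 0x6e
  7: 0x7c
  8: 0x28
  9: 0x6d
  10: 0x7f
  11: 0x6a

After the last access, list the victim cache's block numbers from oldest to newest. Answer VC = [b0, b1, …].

#0 0x6f→b13/s1 MISS; vc=[]
#1 0x6c→b13/s1 L1-HIT; vc=[]
#2 0x6d→b13/s1 L1-HIT; vc=[]
#3 0x7d→b15/s1 MISS; vc=[13]
#4 0x6d→b13/s1 VC-HIT; vc=[15]
#5 0x2a→b5/s1 MISS; vc=[15,13]
#6 0x6e→b13/s1 VC-HIT; vc=[15,5]
#7 0x7c→b15/s1 VC-HIT; vc=[13,5]
#8 0x28→b5/s1 VC-HIT; vc=[13,15]
#9 0x6d→b13/s1 VC-HIT; vc=[5,15]
#10 0x7f→b15/s1 VC-HIT; vc=[5,13]
#11 0x6a→b13/s1 VC-HIT; vc=[5,15]

VC = [5, 15]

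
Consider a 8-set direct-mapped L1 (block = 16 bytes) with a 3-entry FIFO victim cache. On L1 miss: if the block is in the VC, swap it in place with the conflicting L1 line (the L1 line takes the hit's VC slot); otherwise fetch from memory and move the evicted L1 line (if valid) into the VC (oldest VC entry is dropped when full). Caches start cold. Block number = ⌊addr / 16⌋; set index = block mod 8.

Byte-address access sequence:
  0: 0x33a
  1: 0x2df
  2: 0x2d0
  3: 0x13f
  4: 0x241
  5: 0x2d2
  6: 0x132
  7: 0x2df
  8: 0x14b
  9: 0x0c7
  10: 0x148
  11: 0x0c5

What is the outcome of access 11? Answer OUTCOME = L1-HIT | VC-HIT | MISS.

0: 0x33a (blk 51, set 3) → MISS  vc=[]
1: 0x2df (blk 45, set 5) → MISS  vc=[]
2: 0x2d0 (blk 45, set 5) → L1-HIT  vc=[]
3: 0x13f (blk 19, set 3) → MISS  vc=[51]
4: 0x241 (blk 36, set 4) → MISS  vc=[51]
5: 0x2d2 (blk 45, set 5) → L1-HIT  vc=[51]
6: 0x132 (blk 19, set 3) → L1-HIT  vc=[51]
7: 0x2df (blk 45, set 5) → L1-HIT  vc=[51]
8: 0x14b (blk 20, set 4) → MISS  vc=[51, 36]
9: 0xc7 (blk 12, set 4) → MISS  vc=[51, 36, 20]
10: 0x148 (blk 20, set 4) → VC-HIT  vc=[51, 36, 12]
11: 0xc5 (blk 12, set 4) → VC-HIT  vc=[51, 36, 20]

OUTCOME = VC-HIT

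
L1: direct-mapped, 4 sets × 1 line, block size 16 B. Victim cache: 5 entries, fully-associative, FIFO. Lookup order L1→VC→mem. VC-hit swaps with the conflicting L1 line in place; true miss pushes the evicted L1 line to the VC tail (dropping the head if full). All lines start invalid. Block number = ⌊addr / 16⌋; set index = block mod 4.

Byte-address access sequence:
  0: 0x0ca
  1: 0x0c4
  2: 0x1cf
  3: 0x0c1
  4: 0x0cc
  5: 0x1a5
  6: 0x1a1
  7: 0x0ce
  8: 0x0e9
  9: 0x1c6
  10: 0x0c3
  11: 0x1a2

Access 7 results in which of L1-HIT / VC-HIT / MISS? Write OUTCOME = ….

#0 0xca→b12/s0 MISS; vc=[]
#1 0xc4→b12/s0 L1-HIT; vc=[]
#2 0x1cf→b28/s0 MISS; vc=[12]
#3 0xc1→b12/s0 VC-HIT; vc=[28]
#4 0xcc→b12/s0 L1-HIT; vc=[28]
#5 0x1a5→b26/s2 MISS; vc=[28]
#6 0x1a1→b26/s2 L1-HIT; vc=[28]
#7 0xce→b12/s0 L1-HIT; vc=[28]
#8 0xe9→b14/s2 MISS; vc=[28,26]
#9 0x1c6→b28/s0 VC-HIT; vc=[12,26]
#10 0xc3→b12/s0 VC-HIT; vc=[28,26]
#11 0x1a2→b26/s2 VC-HIT; vc=[28,14]

OUTCOME = L1-HIT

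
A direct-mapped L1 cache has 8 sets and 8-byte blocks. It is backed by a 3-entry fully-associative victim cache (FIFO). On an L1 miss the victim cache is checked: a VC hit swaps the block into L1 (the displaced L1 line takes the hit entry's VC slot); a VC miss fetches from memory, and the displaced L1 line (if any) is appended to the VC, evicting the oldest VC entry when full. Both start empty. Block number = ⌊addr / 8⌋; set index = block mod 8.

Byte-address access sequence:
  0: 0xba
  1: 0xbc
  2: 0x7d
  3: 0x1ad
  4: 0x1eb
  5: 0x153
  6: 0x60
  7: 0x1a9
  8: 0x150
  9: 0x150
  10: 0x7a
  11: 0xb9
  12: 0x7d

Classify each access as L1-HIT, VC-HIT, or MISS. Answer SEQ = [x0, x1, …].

SEQ = [MISS, L1-HIT, MISS, MISS, MISS, MISS, MISS, VC-HIT, L1-HIT, L1-HIT, L1-HIT, VC-HIT, VC-HIT]

  [0] addr=0xba blk=23 s=7: MISS | VC []
  [1] addr=0xbc blk=23 s=7: L1-HIT | VC []
  [2] addr=0x7d blk=15 s=7: MISS | VC [23]
  [3] addr=0x1ad blk=53 s=5: MISS | VC [23]
  [4] addr=0x1eb blk=61 s=5: MISS | VC [23, 53]
  [5] addr=0x153 blk=42 s=2: MISS | VC [23, 53]
  [6] addr=0x60 blk=12 s=4: MISS | VC [23, 53]
  [7] addr=0x1a9 blk=53 s=5: VC-HIT | VC [23, 61]
  [8] addr=0x150 blk=42 s=2: L1-HIT | VC [23, 61]
  [9] addr=0x150 blk=42 s=2: L1-HIT | VC [23, 61]
  [10] addr=0x7a blk=15 s=7: L1-HIT | VC [23, 61]
  [11] addr=0xb9 blk=23 s=7: VC-HIT | VC [15, 61]
  [12] addr=0x7d blk=15 s=7: VC-HIT | VC [23, 61]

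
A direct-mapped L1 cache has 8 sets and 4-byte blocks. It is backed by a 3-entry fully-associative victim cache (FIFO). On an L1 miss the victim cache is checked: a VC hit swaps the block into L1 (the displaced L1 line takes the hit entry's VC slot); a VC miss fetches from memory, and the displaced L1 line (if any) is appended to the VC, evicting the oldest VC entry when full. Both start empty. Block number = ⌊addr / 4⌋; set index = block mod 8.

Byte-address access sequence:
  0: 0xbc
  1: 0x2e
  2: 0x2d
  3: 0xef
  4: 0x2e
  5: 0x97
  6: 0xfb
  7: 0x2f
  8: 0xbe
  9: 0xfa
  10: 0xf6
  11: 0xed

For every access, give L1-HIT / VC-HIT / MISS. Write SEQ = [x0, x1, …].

#0 0xbc→b47/s7 MISS; vc=[]
#1 0x2e→b11/s3 MISS; vc=[]
#2 0x2d→b11/s3 L1-HIT; vc=[]
#3 0xef→b59/s3 MISS; vc=[11]
#4 0x2e→b11/s3 VC-HIT; vc=[59]
#5 0x97→b37/s5 MISS; vc=[59]
#6 0xfb→b62/s6 MISS; vc=[59]
#7 0x2f→b11/s3 L1-HIT; vc=[59]
#8 0xbe→b47/s7 L1-HIT; vc=[59]
#9 0xfa→b62/s6 L1-HIT; vc=[59]
#10 0xf6→b61/s5 MISS; vc=[59,37]
#11 0xed→b59/s3 VC-HIT; vc=[11,37]

SEQ = [MISS, MISS, L1-HIT, MISS, VC-HIT, MISS, MISS, L1-HIT, L1-HIT, L1-HIT, MISS, VC-HIT]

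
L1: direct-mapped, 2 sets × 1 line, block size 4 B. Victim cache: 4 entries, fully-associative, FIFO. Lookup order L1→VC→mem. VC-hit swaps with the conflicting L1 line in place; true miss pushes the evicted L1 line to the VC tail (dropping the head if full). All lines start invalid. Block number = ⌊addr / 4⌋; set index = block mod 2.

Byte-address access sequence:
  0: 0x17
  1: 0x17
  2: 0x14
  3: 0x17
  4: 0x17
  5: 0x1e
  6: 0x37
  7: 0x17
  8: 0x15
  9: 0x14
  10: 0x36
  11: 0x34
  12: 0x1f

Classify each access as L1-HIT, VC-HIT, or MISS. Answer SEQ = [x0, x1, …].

SEQ = [MISS, L1-HIT, L1-HIT, L1-HIT, L1-HIT, MISS, MISS, VC-HIT, L1-HIT, L1-HIT, VC-HIT, L1-HIT, VC-HIT]

0: 0x17 (blk 5, set 1) → MISS  vc=[]
1: 0x17 (blk 5, set 1) → L1-HIT  vc=[]
2: 0x14 (blk 5, set 1) → L1-HIT  vc=[]
3: 0x17 (blk 5, set 1) → L1-HIT  vc=[]
4: 0x17 (blk 5, set 1) → L1-HIT  vc=[]
5: 0x1e (blk 7, set 1) → MISS  vc=[5]
6: 0x37 (blk 13, set 1) → MISS  vc=[5, 7]
7: 0x17 (blk 5, set 1) → VC-HIT  vc=[13, 7]
8: 0x15 (blk 5, set 1) → L1-HIT  vc=[13, 7]
9: 0x14 (blk 5, set 1) → L1-HIT  vc=[13, 7]
10: 0x36 (blk 13, set 1) → VC-HIT  vc=[5, 7]
11: 0x34 (blk 13, set 1) → L1-HIT  vc=[5, 7]
12: 0x1f (blk 7, set 1) → VC-HIT  vc=[5, 13]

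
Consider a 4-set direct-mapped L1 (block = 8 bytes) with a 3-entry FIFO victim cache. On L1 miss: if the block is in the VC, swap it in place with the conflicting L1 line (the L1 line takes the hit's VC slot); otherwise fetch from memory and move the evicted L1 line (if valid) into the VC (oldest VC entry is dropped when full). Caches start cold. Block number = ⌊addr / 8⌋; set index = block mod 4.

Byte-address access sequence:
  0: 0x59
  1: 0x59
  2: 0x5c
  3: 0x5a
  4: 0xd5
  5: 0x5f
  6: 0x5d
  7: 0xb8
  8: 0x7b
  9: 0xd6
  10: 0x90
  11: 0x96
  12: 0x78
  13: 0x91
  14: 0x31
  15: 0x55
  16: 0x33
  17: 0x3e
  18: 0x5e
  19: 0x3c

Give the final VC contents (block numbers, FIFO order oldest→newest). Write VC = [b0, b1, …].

VC = [10, 15, 11]

#0 0x59→b11/s3 MISS; vc=[]
#1 0x59→b11/s3 L1-HIT; vc=[]
#2 0x5c→b11/s3 L1-HIT; vc=[]
#3 0x5a→b11/s3 L1-HIT; vc=[]
#4 0xd5→b26/s2 MISS; vc=[]
#5 0x5f→b11/s3 L1-HIT; vc=[]
#6 0x5d→b11/s3 L1-HIT; vc=[]
#7 0xb8→b23/s3 MISS; vc=[11]
#8 0x7b→b15/s3 MISS; vc=[11,23]
#9 0xd6→b26/s2 L1-HIT; vc=[11,23]
#10 0x90→b18/s2 MISS; vc=[11,23,26]
#11 0x96→b18/s2 L1-HIT; vc=[11,23,26]
#12 0x78→b15/s3 L1-HIT; vc=[11,23,26]
#13 0x91→b18/s2 L1-HIT; vc=[11,23,26]
#14 0x31→b6/s2 MISS; vc=[23,26,18]
#15 0x55→b10/s2 MISS; vc=[26,18,6]
#16 0x33→b6/s2 VC-HIT; vc=[26,18,10]
#17 0x3e→b7/s3 MISS; vc=[18,10,15]
#18 0x5e→b11/s3 MISS; vc=[10,15,7]
#19 0x3c→b7/s3 VC-HIT; vc=[10,15,11]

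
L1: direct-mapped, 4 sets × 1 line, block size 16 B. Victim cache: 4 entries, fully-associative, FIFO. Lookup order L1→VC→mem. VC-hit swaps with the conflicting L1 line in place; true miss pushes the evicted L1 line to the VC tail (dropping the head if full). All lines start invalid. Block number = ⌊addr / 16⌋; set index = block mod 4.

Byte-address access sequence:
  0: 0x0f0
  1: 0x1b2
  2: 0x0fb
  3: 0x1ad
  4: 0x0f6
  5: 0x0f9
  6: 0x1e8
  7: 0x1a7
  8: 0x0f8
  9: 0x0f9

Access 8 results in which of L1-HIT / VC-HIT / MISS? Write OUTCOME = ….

0: 0xf0 (blk 15, set 3) → MISS  vc=[]
1: 0x1b2 (blk 27, set 3) → MISS  vc=[15]
2: 0xfb (blk 15, set 3) → VC-HIT  vc=[27]
3: 0x1ad (blk 26, set 2) → MISS  vc=[27]
4: 0xf6 (blk 15, set 3) → L1-HIT  vc=[27]
5: 0xf9 (blk 15, set 3) → L1-HIT  vc=[27]
6: 0x1e8 (blk 30, set 2) → MISS  vc=[27, 26]
7: 0x1a7 (blk 26, set 2) → VC-HIT  vc=[27, 30]
8: 0xf8 (blk 15, set 3) → L1-HIT  vc=[27, 30]
9: 0xf9 (blk 15, set 3) → L1-HIT  vc=[27, 30]

OUTCOME = L1-HIT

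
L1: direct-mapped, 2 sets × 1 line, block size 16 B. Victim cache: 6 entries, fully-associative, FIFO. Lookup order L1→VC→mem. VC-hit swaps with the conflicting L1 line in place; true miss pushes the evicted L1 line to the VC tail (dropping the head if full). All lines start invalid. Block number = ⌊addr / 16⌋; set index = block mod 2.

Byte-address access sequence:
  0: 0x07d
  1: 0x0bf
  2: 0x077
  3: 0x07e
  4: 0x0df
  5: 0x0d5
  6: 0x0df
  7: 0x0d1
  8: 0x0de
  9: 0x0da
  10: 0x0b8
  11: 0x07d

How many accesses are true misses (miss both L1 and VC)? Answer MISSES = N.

#0 0x7d→b7/s1 MISS; vc=[]
#1 0xbf→b11/s1 MISS; vc=[7]
#2 0x77→b7/s1 VC-HIT; vc=[11]
#3 0x7e→b7/s1 L1-HIT; vc=[11]
#4 0xdf→b13/s1 MISS; vc=[11,7]
#5 0xd5→b13/s1 L1-HIT; vc=[11,7]
#6 0xdf→b13/s1 L1-HIT; vc=[11,7]
#7 0xd1→b13/s1 L1-HIT; vc=[11,7]
#8 0xde→b13/s1 L1-HIT; vc=[11,7]
#9 0xda→b13/s1 L1-HIT; vc=[11,7]
#10 0xb8→b11/s1 VC-HIT; vc=[13,7]
#11 0x7d→b7/s1 VC-HIT; vc=[13,11]

MISSES = 3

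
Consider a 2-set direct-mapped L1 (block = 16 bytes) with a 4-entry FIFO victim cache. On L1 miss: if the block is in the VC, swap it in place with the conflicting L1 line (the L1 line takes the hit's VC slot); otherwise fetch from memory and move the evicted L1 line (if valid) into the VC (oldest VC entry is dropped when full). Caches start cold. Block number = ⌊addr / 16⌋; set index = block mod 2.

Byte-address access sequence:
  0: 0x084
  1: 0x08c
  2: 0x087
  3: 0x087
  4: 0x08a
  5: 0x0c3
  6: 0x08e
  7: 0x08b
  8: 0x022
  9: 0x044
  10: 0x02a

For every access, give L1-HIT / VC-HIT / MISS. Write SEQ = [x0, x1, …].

SEQ = [MISS, L1-HIT, L1-HIT, L1-HIT, L1-HIT, MISS, VC-HIT, L1-HIT, MISS, MISS, VC-HIT]

0: 0x84 (blk 8, set 0) → MISS  vc=[]
1: 0x8c (blk 8, set 0) → L1-HIT  vc=[]
2: 0x87 (blk 8, set 0) → L1-HIT  vc=[]
3: 0x87 (blk 8, set 0) → L1-HIT  vc=[]
4: 0x8a (blk 8, set 0) → L1-HIT  vc=[]
5: 0xc3 (blk 12, set 0) → MISS  vc=[8]
6: 0x8e (blk 8, set 0) → VC-HIT  vc=[12]
7: 0x8b (blk 8, set 0) → L1-HIT  vc=[12]
8: 0x22 (blk 2, set 0) → MISS  vc=[12, 8]
9: 0x44 (blk 4, set 0) → MISS  vc=[12, 8, 2]
10: 0x2a (blk 2, set 0) → VC-HIT  vc=[12, 8, 4]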